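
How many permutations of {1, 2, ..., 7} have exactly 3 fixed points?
Choose the 3 fixed points C(7,3) = 35, derange the rest: !4 = Σ_{j=0}^{4} (-1)^j·4!/j! = 24 - 24 + 12 - 4 + 1 = 9. Product = 35 × 9 = 315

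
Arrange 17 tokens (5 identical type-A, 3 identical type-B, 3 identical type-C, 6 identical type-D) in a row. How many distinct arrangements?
17! / (5! × 3! × 3! × 6!) = 114354240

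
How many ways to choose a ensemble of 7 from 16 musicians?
C(16,7) = 16!/(7!×9!) = 11440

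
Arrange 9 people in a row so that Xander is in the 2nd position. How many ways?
Fix one position: (9-1)! = 40320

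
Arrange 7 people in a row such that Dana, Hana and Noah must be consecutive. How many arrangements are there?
Treat the 3 as one block: (7-3+1)! × 3! = 120 × 6 = 720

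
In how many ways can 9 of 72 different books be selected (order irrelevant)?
C(72,9) = 72!/(9!×63!) = 85113005120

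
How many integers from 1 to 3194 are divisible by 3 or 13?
⌊3194/3⌋ + ⌊3194/13⌋ - ⌊3194/39⌋ = 1064 + 245 - 81 = 1228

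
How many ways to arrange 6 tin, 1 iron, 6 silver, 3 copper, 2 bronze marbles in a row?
18! / (6! × 1! × 6! × 3! × 2!) = 1029188160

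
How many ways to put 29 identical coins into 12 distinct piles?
C(29+12-1, 12-1) = C(40, 11) = 2311801440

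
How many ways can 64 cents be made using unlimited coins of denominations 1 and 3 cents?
Coefficient of x^64 in 1/(1-x^1) · 1/(1-x^3). Use j coins of 3 for j = 0..⌊64/3⌋ = 21, the rest in 1s: 21 + 1 = 22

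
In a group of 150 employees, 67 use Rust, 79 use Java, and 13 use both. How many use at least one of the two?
|A∪B| = |A| + |B| - |A∩B| = 67 + 79 - 13 = 133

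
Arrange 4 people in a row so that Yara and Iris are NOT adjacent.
Total - adjacent = 4! - (4-1)!×2 = 24 - 12 = 12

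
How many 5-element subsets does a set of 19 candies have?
C(19,5) = 19!/(5!×14!) = 11628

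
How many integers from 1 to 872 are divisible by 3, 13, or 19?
⌊872/3⌋+⌊872/13⌋+⌊872/19⌋ - ⌊872/39⌋-⌊872/57⌋-⌊872/247⌋ + ⌊872/741⌋ = 290+67+45 - 22-15-3 + 1 = 363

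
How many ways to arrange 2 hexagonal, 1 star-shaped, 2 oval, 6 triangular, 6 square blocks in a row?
17! / (2! × 1! × 2! × 6! × 6!) = 171531360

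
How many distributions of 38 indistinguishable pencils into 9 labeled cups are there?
C(38+9-1, 9-1) = C(46, 8) = 260932815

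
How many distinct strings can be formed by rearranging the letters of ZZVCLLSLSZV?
11! / (2! × 2! × 3! × 3! × 1!) = 277200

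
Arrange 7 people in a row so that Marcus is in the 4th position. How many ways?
Fix one position: (7-1)! = 720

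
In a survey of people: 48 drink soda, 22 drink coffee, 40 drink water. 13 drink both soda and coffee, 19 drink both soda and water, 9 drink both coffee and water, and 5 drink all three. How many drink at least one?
|A∪B∪C| = 48+22+40-13-19-9+5 = 74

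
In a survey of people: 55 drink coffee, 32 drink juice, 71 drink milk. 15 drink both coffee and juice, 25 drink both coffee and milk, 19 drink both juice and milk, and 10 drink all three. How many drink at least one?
|A∪B∪C| = 55+32+71-15-25-19+10 = 109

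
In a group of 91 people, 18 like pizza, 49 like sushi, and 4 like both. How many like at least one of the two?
|A∪B| = |A| + |B| - |A∩B| = 18 + 49 - 4 = 63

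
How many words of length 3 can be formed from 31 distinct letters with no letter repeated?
P(31,3) = 31!/(31-3)! = 26970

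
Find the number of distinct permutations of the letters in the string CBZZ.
4! / (1! × 2! × 1!) = 12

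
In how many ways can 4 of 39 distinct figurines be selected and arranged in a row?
P(39,4) = 39!/(39-4)! = 1974024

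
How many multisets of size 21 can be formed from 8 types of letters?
C(21+8-1, 8-1) = C(28, 7) = 1184040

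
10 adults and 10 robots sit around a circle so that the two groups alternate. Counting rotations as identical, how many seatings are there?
Fix one of the adults: (10-1)! ways for the remaining adults, × 10! ways for the robots = 362880 × 3628800 = 1316818944000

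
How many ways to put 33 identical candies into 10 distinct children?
C(33+10-1, 10-1) = C(42, 9) = 445891810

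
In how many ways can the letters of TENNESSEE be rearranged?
9! / (1! × 4! × 2! × 2!) = 3780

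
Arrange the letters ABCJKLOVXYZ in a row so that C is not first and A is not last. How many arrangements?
By inclusion-exclusion: 11! - 2×(11-1)! + (11-2)! = 39916800 - 7257600 + 362880 = 33022080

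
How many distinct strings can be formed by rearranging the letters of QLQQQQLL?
8! / (3! × 5!) = 56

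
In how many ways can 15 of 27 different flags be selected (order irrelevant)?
C(27,15) = 27!/(15!×12!) = 17383860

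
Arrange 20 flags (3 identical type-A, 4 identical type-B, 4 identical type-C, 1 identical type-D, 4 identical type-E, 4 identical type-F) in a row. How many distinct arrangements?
20! / (3! × 4! × 4! × 1! × 4! × 4!) = 1222160940000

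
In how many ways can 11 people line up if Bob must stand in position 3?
Fix one position: (11-1)! = 3628800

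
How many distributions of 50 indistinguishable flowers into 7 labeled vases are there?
C(50+7-1, 7-1) = C(56, 6) = 32468436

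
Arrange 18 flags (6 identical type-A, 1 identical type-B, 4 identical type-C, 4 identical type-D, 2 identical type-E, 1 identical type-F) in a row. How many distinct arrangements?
18! / (6! × 1! × 4! × 4! × 2! × 1!) = 7718911200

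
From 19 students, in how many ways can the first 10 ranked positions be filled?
P(19,10) = 19!/(19-10)! = 335221286400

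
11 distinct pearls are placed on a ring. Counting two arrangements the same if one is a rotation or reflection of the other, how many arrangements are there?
(11-1)!/2 = 3628800/2 = 1814400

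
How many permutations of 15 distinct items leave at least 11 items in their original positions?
Exactly j fixed points: C(15,j)·!(15-j); sum over j ≥ 11 (derangement numbers via !m = (m-1)·(!(m-1) + !(m-2)): !0..!4 = 1, 0, 1, 2, 9). Σ_{j=11}^{15} C(15,j)·!(15-j) = C(15,11)·!4 + C(15,12)·!3 + C(15,13)·!2 + C(15,14)·!1 + C(15,15)·!0 = 1365·9 + 455·2 + 105·1 + 15·0 + 1·1 = 13301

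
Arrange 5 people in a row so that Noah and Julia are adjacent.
Treat as block: (5-1)! × 2! = 24 × 2 = 48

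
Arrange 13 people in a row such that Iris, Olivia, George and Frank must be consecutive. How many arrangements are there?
Treat the 4 as one block: (13-4+1)! × 4! = 3628800 × 24 = 87091200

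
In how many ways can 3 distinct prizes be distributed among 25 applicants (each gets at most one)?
P(25,3) = 25!/(25-3)! = 13800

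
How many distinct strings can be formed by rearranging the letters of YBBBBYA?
7! / (1! × 4! × 2!) = 105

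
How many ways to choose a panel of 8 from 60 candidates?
C(60,8) = 60!/(8!×52!) = 2558620845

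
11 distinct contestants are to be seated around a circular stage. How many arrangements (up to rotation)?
Circular: fix one position, arrange the rest. (11-1)! = 3628800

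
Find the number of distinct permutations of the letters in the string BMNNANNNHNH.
11! / (1! × 2! × 1! × 1! × 6!) = 27720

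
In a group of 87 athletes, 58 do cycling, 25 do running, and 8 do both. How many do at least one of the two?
|A∪B| = |A| + |B| - |A∩B| = 58 + 25 - 8 = 75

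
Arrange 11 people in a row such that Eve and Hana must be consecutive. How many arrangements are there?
Treat the 2 as one block: (11-2+1)! × 2! = 3628800 × 2 = 7257600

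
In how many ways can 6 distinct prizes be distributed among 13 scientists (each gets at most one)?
P(13,6) = 13!/(13-6)! = 1235520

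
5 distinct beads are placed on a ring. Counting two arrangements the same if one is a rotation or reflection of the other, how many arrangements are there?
(5-1)!/2 = 24/2 = 12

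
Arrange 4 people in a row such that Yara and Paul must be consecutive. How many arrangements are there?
Treat the 2 as one block: (4-2+1)! × 2! = 6 × 2 = 12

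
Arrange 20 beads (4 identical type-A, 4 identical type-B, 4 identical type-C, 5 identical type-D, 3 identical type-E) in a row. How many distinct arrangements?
20! / (4! × 4! × 4! × 5! × 3!) = 244432188000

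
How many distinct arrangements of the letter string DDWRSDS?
7! / (3! × 1! × 1! × 2!) = 420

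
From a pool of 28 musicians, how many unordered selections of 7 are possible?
C(28,7) = 28!/(7!×21!) = 1184040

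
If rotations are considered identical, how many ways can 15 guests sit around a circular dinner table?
Circular: fix one position, arrange the rest. (15-1)! = 87178291200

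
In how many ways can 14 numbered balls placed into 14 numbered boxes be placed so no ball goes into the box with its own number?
!14 = Σ_{j=0}^{14} (-1)^j·14!/j! = 87178291200 - 87178291200 + 43589145600 - 14529715200 + 3632428800 - 726485760 + 121080960 - 17297280 + 2162160 - 240240 + 24024 - 2184 + 182 - 14 + 1 = 32071101049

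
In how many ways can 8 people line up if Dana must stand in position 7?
Fix one position: (8-1)! = 5040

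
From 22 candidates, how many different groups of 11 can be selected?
C(22,11) = 22!/(11!×11!) = 705432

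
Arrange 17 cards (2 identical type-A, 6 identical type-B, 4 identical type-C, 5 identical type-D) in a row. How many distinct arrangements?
17! / (2! × 6! × 4! × 5!) = 85765680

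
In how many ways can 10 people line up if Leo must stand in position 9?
Fix one position: (10-1)! = 362880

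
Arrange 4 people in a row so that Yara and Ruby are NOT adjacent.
Total - adjacent = 4! - (4-1)!×2 = 24 - 12 = 12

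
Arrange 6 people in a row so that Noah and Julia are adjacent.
Treat as block: (6-1)! × 2! = 120 × 2 = 240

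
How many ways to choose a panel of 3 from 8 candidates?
C(8,3) = 8!/(3!×5!) = 56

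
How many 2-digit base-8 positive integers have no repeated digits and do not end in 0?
Last digit: 7 nonzero choices. First digit: 6 (nonzero, ≠last). Middle 0: P(6,0) = 1. Total = 42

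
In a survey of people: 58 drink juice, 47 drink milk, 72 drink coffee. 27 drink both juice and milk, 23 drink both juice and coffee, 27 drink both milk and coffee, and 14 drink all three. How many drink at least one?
|A∪B∪C| = 58+47+72-27-23-27+14 = 114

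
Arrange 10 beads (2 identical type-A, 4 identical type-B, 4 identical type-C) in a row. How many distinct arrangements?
10! / (2! × 4! × 4!) = 3150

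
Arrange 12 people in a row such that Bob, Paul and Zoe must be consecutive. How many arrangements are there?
Treat the 3 as one block: (12-3+1)! × 3! = 3628800 × 6 = 21772800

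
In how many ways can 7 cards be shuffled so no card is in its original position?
!7 = Σ_{j=0}^{7} (-1)^j·7!/j! = 5040 - 5040 + 2520 - 840 + 210 - 42 + 7 - 1 = 1854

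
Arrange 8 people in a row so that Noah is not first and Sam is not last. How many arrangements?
By inclusion-exclusion: 8! - 2×(8-1)! + (8-2)! = 40320 - 10080 + 720 = 30960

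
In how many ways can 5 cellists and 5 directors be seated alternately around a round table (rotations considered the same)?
Fix one of the cellists: (5-1)! ways for the remaining cellists, × 5! ways for the directors = 24 × 120 = 2880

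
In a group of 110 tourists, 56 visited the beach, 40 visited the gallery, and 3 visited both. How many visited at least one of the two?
|A∪B| = |A| + |B| - |A∩B| = 56 + 40 - 3 = 93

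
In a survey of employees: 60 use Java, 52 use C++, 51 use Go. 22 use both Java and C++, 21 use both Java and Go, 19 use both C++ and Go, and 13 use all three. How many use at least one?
|A∪B∪C| = 60+52+51-22-21-19+13 = 114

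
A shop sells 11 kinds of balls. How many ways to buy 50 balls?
C(50+11-1, 11-1) = C(60, 10) = 75394027566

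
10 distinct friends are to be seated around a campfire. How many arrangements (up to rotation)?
Circular: fix one position, arrange the rest. (10-1)! = 362880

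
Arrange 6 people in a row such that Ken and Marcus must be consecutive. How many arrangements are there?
Treat the 2 as one block: (6-2+1)! × 2! = 120 × 2 = 240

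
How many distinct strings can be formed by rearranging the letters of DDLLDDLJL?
9! / (1! × 4! × 4!) = 630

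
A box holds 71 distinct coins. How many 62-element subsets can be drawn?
C(71,62) = 71!/(62!×9!) = 74473879480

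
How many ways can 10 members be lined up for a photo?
10! = 3628800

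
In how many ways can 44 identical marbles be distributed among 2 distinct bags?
C(44+2-1, 2-1) = C(45, 1) = 45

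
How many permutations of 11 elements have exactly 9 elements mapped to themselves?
Choose the 9 fixed points C(11,9) = 55, derange the rest: !2 = Σ_{j=0}^{2} (-1)^j·2!/j! = 2 - 2 + 1 = 1. Product = 55 × 1 = 55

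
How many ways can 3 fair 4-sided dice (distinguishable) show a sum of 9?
Coefficient of x^9 in (x + x² + ... + x^4)^3. By inclusion-exclusion on dice exceeding 4: Σ_j (-1)^j C(3,j)·C(9-1-4j, 2) = C(3,0)·C(8,2) - C(3,1)·C(4,2) = 1·28 - 3·6 = 10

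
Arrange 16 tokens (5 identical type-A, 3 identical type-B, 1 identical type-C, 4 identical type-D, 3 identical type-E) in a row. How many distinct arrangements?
16! / (5! × 3! × 1! × 4! × 3!) = 201801600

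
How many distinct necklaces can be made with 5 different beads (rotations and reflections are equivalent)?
(5-1)!/2 = 24/2 = 12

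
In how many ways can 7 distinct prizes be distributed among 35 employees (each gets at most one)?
P(35,7) = 35!/(35-7)! = 33891580800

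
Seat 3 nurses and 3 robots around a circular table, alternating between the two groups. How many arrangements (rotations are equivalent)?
Fix one of the nurses: (3-1)! ways for the remaining nurses, × 3! ways for the robots = 2 × 6 = 12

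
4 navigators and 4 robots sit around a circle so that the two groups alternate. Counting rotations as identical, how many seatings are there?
Fix one of the navigators: (4-1)! ways for the remaining navigators, × 4! ways for the robots = 6 × 24 = 144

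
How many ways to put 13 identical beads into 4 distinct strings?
C(13+4-1, 4-1) = C(16, 3) = 560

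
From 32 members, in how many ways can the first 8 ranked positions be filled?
P(32,8) = 32!/(32-8)! = 424097856000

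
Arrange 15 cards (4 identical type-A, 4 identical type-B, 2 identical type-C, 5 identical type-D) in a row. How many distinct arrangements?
15! / (4! × 4! × 2! × 5!) = 9459450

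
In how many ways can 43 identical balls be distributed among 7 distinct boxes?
C(43+7-1, 7-1) = C(49, 6) = 13983816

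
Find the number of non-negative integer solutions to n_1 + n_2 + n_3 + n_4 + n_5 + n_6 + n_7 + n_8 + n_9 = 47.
C(47+9-1, 9-1) = C(55, 8) = 1217566350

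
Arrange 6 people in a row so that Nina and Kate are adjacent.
Treat as block: (6-1)! × 2! = 120 × 2 = 240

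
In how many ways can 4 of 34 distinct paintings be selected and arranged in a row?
P(34,4) = 34!/(34-4)! = 1113024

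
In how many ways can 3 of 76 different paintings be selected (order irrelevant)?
C(76,3) = 76!/(3!×73!) = 70300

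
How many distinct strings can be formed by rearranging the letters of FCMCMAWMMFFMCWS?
15! / (1! × 2! × 3! × 1! × 5! × 3!) = 151351200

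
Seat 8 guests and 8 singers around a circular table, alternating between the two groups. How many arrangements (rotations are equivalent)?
Fix one of the guests: (8-1)! ways for the remaining guests, × 8! ways for the singers = 5040 × 40320 = 203212800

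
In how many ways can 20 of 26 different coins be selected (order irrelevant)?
C(26,20) = 26!/(20!×6!) = 230230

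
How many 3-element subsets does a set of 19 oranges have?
C(19,3) = 19!/(3!×16!) = 969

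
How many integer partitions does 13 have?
Pentagonal recurrence p(n) = p(n-1) + p(n-2) - p(n-5) - p(n-7) + p(n-12) + p(n-15) - ... gives p(0..12) = 1, 1, 2, 3, 5, 7, 11, 15, 22, 30, 42, 56, 77. p(13) = p(12) + p(11) - p(8) - p(6) + p(1) = 77 + 56 - 22 - 11 + 1 = 101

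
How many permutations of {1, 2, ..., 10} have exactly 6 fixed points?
Choose the 6 fixed points C(10,6) = 210, derange the rest: !4 = Σ_{j=0}^{4} (-1)^j·4!/j! = 24 - 24 + 12 - 4 + 1 = 9. Product = 210 × 9 = 1890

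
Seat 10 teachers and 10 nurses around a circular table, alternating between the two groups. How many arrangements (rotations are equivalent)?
Fix one of the teachers: (10-1)! ways for the remaining teachers, × 10! ways for the nurses = 362880 × 3628800 = 1316818944000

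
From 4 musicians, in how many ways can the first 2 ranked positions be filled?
P(4,2) = 4!/(4-2)! = 12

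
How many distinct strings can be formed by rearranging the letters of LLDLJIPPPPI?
11! / (4! × 3! × 2! × 1! × 1!) = 138600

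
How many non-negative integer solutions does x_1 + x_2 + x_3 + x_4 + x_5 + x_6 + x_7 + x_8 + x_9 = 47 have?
C(47+9-1, 9-1) = C(55, 8) = 1217566350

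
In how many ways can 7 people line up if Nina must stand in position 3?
Fix one position: (7-1)! = 720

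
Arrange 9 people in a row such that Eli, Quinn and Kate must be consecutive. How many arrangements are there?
Treat the 3 as one block: (9-3+1)! × 3! = 5040 × 6 = 30240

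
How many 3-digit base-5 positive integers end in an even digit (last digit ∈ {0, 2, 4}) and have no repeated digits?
Last∈{0,2,4}. Last=0: 12. Last nonzero: 2×3×P(3,1) = 18. Total = 30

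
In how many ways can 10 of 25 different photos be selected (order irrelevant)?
C(25,10) = 25!/(10!×15!) = 3268760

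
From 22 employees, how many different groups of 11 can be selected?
C(22,11) = 22!/(11!×11!) = 705432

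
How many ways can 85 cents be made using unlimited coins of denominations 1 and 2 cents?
Coefficient of x^85 in 1/(1-x^1) · 1/(1-x^2). Use j coins of 2 for j = 0..⌊85/2⌋ = 42, the rest in 1s: 42 + 1 = 43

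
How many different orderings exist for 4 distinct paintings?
4! = 24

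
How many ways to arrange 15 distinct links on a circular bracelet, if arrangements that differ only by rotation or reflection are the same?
(15-1)!/2 = 87178291200/2 = 43589145600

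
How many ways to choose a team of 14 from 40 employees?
C(40,14) = 40!/(14!×26!) = 23206929840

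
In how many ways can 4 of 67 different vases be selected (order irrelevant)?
C(67,4) = 67!/(4!×63!) = 766480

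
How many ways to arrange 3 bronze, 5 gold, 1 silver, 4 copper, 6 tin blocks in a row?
19! / (3! × 5! × 1! × 4! × 6!) = 9777287520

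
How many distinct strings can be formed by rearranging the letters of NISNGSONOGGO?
12! / (3! × 3! × 2! × 1! × 3!) = 1108800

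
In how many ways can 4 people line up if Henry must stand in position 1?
Fix one position: (4-1)! = 6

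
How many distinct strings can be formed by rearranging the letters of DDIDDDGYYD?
10! / (1! × 1! × 6! × 2!) = 2520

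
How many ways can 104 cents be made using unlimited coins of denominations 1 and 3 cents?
Coefficient of x^104 in 1/(1-x^1) · 1/(1-x^3). Use j coins of 3 for j = 0..⌊104/3⌋ = 34, the rest in 1s: 34 + 1 = 35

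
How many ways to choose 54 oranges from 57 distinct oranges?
C(57,54) = 57!/(54!×3!) = 29260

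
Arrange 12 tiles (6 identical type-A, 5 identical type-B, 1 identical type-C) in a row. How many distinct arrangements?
12! / (6! × 5! × 1!) = 5544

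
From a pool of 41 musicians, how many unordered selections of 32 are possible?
C(41,32) = 41!/(32!×9!) = 350343565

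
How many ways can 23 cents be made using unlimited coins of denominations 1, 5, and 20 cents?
Coefficient of x^23 in 1/(1-x^1) · 1/(1-x^5) · 1/(1-x^20). Case on j = number of 20-cent coins (j = 0..1); remainder r = 23 - 20j is made from {1,5} in ⌊r/5⌋+1 ways. r = 23, 3 → 5 + 1 = 6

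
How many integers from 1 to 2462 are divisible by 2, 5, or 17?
⌊2462/2⌋+⌊2462/5⌋+⌊2462/17⌋ - ⌊2462/10⌋-⌊2462/34⌋-⌊2462/85⌋ + ⌊2462/170⌋ = 1231+492+144 - 246-72-28 + 14 = 1535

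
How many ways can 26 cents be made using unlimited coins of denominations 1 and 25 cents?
Coefficient of x^26 in 1/(1-x^1) · 1/(1-x^25). Use j coins of 25 for j = 0..⌊26/25⌋ = 1, the rest in 1s: 1 + 1 = 2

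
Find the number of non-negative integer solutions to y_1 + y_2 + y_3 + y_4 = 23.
C(23+4-1, 4-1) = C(26, 3) = 2600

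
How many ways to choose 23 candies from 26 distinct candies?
C(26,23) = 26!/(23!×3!) = 2600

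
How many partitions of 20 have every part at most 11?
Let r_j(i) = number of partitions of i into parts ≤ j, for i = 0..20. r_1(i) = 1 for all i; r_j(i) = r_{j-1}(i) + r_j(i-j). Rows j = 2..11: ≤2: 1 1 2 2 3 3 4 4 5 5 6 6 7 7 8 8 9 9 10 10 11; ≤3: 1 1 2 3 4 5 7 8 10 12 14 16 19 21 24 27 30 33 37 40 44; ≤4: 1 1 2 3 5 6 9 11 15 18 23 27 34 39 47 54 64 72 84 94 108; ≤5: 1 1 2 3 5 7 10 13 18 23 30 37 47 57 70 84 101 119 141 164 192; ≤6: 1 1 2 3 5 7 11 14 20 26 35 44 58 71 90 110 136 163 199 235 282; ≤7: 1 1 2 3 5 7 11 15 21 28 38 49 65 82 105 131 164 201 248 300 364; ≤8: 1 1 2 3 5 7 11 15 22 29 40 52 70 89 116 146 186 230 288 352 434; ≤9: 1 1 2 3 5 7 11 15 22 30 41 54 73 94 123 157 201 252 318 393 488; ≤10: 1 1 2 3 5 7 11 15 22 30 42 55 75 97 128 164 212 267 340 423 530; ≤11: 1 1 2 3 5 7 11 15 22 30 42 56 76 99 131 169 219 278 355 445 560. r_11(20) = 560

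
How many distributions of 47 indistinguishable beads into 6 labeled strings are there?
C(47+6-1, 6-1) = C(52, 5) = 2598960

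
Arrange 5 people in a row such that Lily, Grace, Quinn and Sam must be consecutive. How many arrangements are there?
Treat the 4 as one block: (5-4+1)! × 4! = 2 × 24 = 48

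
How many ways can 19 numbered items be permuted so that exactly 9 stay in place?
Choose the 9 fixed points C(19,9) = 92378, derange the rest: !10 = Σ_{j=0}^{10} (-1)^j·10!/j! = 3628800 - 3628800 + 1814400 - 604800 + 151200 - 30240 + 5040 - 720 + 90 - 10 + 1 = 1334961. Product = 92378 × 1334961 = 123321027258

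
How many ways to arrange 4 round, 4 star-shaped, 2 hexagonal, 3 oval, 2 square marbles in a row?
15! / (4! × 4! × 2! × 3! × 2!) = 94594500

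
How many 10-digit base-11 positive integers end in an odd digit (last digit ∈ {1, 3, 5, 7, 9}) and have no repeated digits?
Last∈{1,3,5,7,9}. Last=0: 0. Last nonzero: 5×9×P(9,8) = 16329600. Total = 16329600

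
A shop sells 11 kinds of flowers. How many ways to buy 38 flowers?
C(38+11-1, 11-1) = C(48, 10) = 6540715896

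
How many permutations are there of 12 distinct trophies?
12! = 479001600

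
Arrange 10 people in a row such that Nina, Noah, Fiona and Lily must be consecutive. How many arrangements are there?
Treat the 4 as one block: (10-4+1)! × 4! = 5040 × 24 = 120960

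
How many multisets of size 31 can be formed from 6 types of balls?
C(31+6-1, 6-1) = C(36, 5) = 376992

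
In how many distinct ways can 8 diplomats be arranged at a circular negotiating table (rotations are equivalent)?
Circular: fix one position, arrange the rest. (8-1)! = 5040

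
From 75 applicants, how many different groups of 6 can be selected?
C(75,6) = 75!/(6!×69!) = 201359550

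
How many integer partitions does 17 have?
Pentagonal recurrence p(n) = p(n-1) + p(n-2) - p(n-5) - p(n-7) + p(n-12) + p(n-15) - ... gives p(0..16) = 1, 1, 2, 3, 5, 7, 11, 15, 22, 30, 42, 56, 77, 101, 135, 176, 231. p(17) = p(16) + p(15) - p(12) - p(10) + p(5) + p(2) = 231 + 176 - 77 - 42 + 7 + 2 = 297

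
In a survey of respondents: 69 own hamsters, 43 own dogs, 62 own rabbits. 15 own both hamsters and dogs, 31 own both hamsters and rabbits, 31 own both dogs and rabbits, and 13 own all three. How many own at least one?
|A∪B∪C| = 69+43+62-15-31-31+13 = 110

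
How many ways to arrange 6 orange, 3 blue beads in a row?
9! / (6! × 3!) = 84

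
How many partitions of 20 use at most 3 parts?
By conjugation, equals partitions of 20 into parts ≤ 3. Let r_j(i) = number of partitions of i into parts ≤ j, for i = 0..20. r_1(i) = 1 for all i; r_j(i) = r_{j-1}(i) + r_j(i-j). Rows j = 2..3: ≤2: 1 1 2 2 3 3 4 4 5 5 6 6 7 7 8 8 9 9 10 10 11; ≤3: 1 1 2 3 4 5 7 8 10 12 14 16 19 21 24 27 30 33 37 40 44. r_3(20) = 44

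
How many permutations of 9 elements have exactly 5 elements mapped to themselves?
Choose the 5 fixed points C(9,5) = 126, derange the rest: !4 = Σ_{j=0}^{4} (-1)^j·4!/j! = 24 - 24 + 12 - 4 + 1 = 9. Product = 126 × 9 = 1134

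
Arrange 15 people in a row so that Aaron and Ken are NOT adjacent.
Total - adjacent = 15! - (15-1)!×2 = 1307674368000 - 174356582400 = 1133317785600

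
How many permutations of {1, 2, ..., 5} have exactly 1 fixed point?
Choose the 1 fixed point C(5,1) = 5, derange the rest: !4 = Σ_{j=0}^{4} (-1)^j·4!/j! = 24 - 24 + 12 - 4 + 1 = 9. Product = 5 × 9 = 45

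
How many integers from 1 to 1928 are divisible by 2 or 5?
⌊1928/2⌋ + ⌊1928/5⌋ - ⌊1928/10⌋ = 964 + 385 - 192 = 1157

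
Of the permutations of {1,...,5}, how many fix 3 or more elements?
Exactly j fixed points: C(5,j)·!(5-j); sum over j ≥ 3 (derangement numbers via !m = (m-1)·(!(m-1) + !(m-2)): !0..!2 = 1, 0, 1). Σ_{j=3}^{5} C(5,j)·!(5-j) = C(5,3)·!2 + C(5,4)·!1 + C(5,5)·!0 = 10·1 + 5·0 + 1·1 = 11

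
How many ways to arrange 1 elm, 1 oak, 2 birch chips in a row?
4! / (1! × 1! × 2!) = 12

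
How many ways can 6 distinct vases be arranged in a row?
6! = 720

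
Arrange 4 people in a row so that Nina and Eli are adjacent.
Treat as block: (4-1)! × 2! = 6 × 2 = 12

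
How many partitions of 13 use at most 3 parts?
By conjugation, equals partitions of 13 into parts ≤ 3. Let r_j(i) = number of partitions of i into parts ≤ j, for i = 0..13. r_1(i) = 1 for all i; r_j(i) = r_{j-1}(i) + r_j(i-j). Rows j = 2..3: ≤2: 1 1 2 2 3 3 4 4 5 5 6 6 7 7; ≤3: 1 1 2 3 4 5 7 8 10 12 14 16 19 21. r_3(13) = 21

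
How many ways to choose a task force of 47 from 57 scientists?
C(57,47) = 57!/(47!×10!) = 43183019880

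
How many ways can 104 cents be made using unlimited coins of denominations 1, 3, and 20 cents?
Coefficient of x^104 in 1/(1-x^1) · 1/(1-x^3) · 1/(1-x^20). Case on j = number of 20-cent coins (j = 0..5); remainder r = 104 - 20j is made from {1,3} in ⌊r/3⌋+1 ways. r = 104, 84, 64, 44, 24, 4 → 35 + 29 + 22 + 15 + 9 + 2 = 112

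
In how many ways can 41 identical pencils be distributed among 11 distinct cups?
C(41+11-1, 11-1) = C(51, 10) = 12777711870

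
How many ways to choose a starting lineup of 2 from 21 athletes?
C(21,2) = 21!/(2!×19!) = 210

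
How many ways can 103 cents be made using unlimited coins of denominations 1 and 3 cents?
Coefficient of x^103 in 1/(1-x^1) · 1/(1-x^3). Use j coins of 3 for j = 0..⌊103/3⌋ = 34, the rest in 1s: 34 + 1 = 35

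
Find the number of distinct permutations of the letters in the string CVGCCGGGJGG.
11! / (3! × 1! × 1! × 6!) = 9240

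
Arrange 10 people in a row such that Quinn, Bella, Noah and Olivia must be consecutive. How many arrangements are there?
Treat the 4 as one block: (10-4+1)! × 4! = 5040 × 24 = 120960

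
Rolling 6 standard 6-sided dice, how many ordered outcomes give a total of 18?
Coefficient of x^18 in (x + x² + ... + x^6)^6. By inclusion-exclusion on dice exceeding 6: Σ_j (-1)^j C(6,j)·C(18-1-6j, 5) = C(6,0)·C(17,5) - C(6,1)·C(11,5) + C(6,2)·C(5,5) = 1·6188 - 6·462 + 15·1 = 3431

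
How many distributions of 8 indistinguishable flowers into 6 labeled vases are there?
C(8+6-1, 6-1) = C(13, 5) = 1287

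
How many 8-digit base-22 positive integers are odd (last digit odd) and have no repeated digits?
Last∈{1,3,5,7,9,11,13,15,17,19,21}. Last=0: 0. Last nonzero: 11×20×P(20,6) = 6139584000. Total = 6139584000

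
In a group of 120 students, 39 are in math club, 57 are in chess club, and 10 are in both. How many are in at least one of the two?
|A∪B| = |A| + |B| - |A∩B| = 39 + 57 - 10 = 86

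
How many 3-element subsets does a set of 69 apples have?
C(69,3) = 69!/(3!×66!) = 52394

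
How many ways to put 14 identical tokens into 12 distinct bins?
C(14+12-1, 12-1) = C(25, 11) = 4457400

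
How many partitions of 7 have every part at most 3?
Let r_j(i) = number of partitions of i into parts ≤ j, for i = 0..7. r_1(i) = 1 for all i; r_j(i) = r_{j-1}(i) + r_j(i-j). Rows j = 2..3: ≤2: 1 1 2 2 3 3 4 4; ≤3: 1 1 2 3 4 5 7 8. r_3(7) = 8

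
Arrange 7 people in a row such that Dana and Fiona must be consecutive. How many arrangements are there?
Treat the 2 as one block: (7-2+1)! × 2! = 720 × 2 = 1440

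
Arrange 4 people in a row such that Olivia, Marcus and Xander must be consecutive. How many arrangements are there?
Treat the 3 as one block: (4-3+1)! × 3! = 2 × 6 = 12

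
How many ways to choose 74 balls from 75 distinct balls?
C(75,74) = 75!/(74!×1!) = 75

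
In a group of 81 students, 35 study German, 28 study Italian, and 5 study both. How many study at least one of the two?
|A∪B| = |A| + |B| - |A∩B| = 35 + 28 - 5 = 58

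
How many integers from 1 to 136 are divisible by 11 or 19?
⌊136/11⌋ + ⌊136/19⌋ - ⌊136/209⌋ = 12 + 7 - 0 = 19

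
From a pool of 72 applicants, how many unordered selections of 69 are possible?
C(72,69) = 72!/(69!×3!) = 59640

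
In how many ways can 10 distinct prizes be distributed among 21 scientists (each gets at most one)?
P(21,10) = 21!/(21-10)! = 1279935820800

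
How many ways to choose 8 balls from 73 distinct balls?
C(73,8) = 73!/(8!×65!) = 13442126049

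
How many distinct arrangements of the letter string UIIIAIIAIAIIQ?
13! / (1! × 3! × 1! × 8!) = 25740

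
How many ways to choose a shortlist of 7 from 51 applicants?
C(51,7) = 51!/(7!×44!) = 115775100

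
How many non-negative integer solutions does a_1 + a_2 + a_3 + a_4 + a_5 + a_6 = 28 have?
C(28+6-1, 6-1) = C(33, 5) = 237336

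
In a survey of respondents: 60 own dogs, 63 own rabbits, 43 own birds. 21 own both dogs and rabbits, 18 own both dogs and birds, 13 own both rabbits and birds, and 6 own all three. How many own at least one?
|A∪B∪C| = 60+63+43-21-18-13+6 = 120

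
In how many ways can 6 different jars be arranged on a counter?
6! = 720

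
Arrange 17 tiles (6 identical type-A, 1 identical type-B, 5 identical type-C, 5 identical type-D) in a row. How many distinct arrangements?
17! / (6! × 1! × 5! × 5!) = 34306272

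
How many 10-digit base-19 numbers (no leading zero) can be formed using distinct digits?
First digit: 18 choices (nonzero). Then descending: 18 × 18 × 17 × 16 × 15 × 14 × 13 × 12 × 11 × 10 = 317578060800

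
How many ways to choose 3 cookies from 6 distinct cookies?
C(6,3) = 6!/(3!×3!) = 20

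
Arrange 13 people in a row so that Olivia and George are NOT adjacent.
Total - adjacent = 13! - (13-1)!×2 = 6227020800 - 958003200 = 5269017600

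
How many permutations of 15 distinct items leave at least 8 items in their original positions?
Exactly j fixed points: C(15,j)·!(15-j); sum over j ≥ 8 (derangement numbers via !m = (m-1)·(!(m-1) + !(m-2)): !0..!7 = 1, 0, 1, 2, 9, 44, 265, 1854). Σ_{j=8}^{15} C(15,j)·!(15-j) = C(15,8)·!7 + C(15,9)·!6 + C(15,10)·!5 + C(15,11)·!4 + C(15,12)·!3 + C(15,13)·!2 + C(15,14)·!1 + C(15,15)·!0 = 6435·1854 + 5005·265 + 3003·44 + 1365·9 + 455·2 + 105·1 + 15·0 + 1·1 = 13402248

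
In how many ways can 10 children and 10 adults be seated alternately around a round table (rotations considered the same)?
Fix one of the children: (10-1)! ways for the remaining children, × 10! ways for the adults = 362880 × 3628800 = 1316818944000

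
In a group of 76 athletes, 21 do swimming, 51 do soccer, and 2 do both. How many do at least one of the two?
|A∪B| = |A| + |B| - |A∩B| = 21 + 51 - 2 = 70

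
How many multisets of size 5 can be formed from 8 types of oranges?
C(5+8-1, 8-1) = C(12, 7) = 792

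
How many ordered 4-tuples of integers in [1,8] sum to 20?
Coefficient of x^20 in (x + x² + ... + x^8)^4. By inclusion-exclusion on dice exceeding 8: Σ_j (-1)^j C(4,j)·C(20-1-8j, 3) = C(4,0)·C(19,3) - C(4,1)·C(11,3) + C(4,2)·C(3,3) = 1·969 - 4·165 + 6·1 = 315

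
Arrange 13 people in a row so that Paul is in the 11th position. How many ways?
Fix one position: (13-1)! = 479001600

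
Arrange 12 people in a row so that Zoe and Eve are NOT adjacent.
Total - adjacent = 12! - (12-1)!×2 = 479001600 - 79833600 = 399168000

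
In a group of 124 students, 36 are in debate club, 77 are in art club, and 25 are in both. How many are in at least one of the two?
|A∪B| = |A| + |B| - |A∩B| = 36 + 77 - 25 = 88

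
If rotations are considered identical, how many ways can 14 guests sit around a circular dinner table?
Circular: fix one position, arrange the rest. (14-1)! = 6227020800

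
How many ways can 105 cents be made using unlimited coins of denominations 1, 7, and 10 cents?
Coefficient of x^105 in 1/(1-x^1) · 1/(1-x^7) · 1/(1-x^10). Case on j = number of 10-cent coins (j = 0..10); remainder r = 105 - 10j is made from {1,7} in ⌊r/7⌋+1 ways. r = 105, 95, 85, 75, 65, 55, 45, 35, 25, 15, 5 → 16 + 14 + 13 + 11 + 10 + 8 + 7 + 6 + 4 + 3 + 1 = 93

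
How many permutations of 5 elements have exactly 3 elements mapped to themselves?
Choose the 3 fixed points C(5,3) = 10, derange the rest: !2 = Σ_{j=0}^{2} (-1)^j·2!/j! = 2 - 2 + 1 = 1. Product = 10 × 1 = 10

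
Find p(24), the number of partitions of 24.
Pentagonal recurrence p(n) = p(n-1) + p(n-2) - p(n-5) - p(n-7) + p(n-12) + p(n-15) - ... gives p(0..23) = 1, 1, 2, 3, 5, 7, 11, 15, 22, 30, 42, 56, 77, 101, 135, 176, 231, 297, 385, 490, 627, 792, 1002, 1255. p(24) = p(23) + p(22) - p(19) - p(17) + p(12) + p(9) - p(2) = 1255 + 1002 - 490 - 297 + 77 + 30 - 2 = 1575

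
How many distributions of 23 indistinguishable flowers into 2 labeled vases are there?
C(23+2-1, 2-1) = C(24, 1) = 24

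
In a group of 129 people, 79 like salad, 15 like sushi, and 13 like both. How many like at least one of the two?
|A∪B| = |A| + |B| - |A∩B| = 79 + 15 - 13 = 81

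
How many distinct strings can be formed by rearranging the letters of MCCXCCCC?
8! / (1! × 6! × 1!) = 56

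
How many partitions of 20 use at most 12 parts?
By conjugation, equals partitions of 20 into parts ≤ 12. Let r_j(i) = number of partitions of i into parts ≤ j, for i = 0..20. r_1(i) = 1 for all i; r_j(i) = r_{j-1}(i) + r_j(i-j). Rows j = 2..12: ≤2: 1 1 2 2 3 3 4 4 5 5 6 6 7 7 8 8 9 9 10 10 11; ≤3: 1 1 2 3 4 5 7 8 10 12 14 16 19 21 24 27 30 33 37 40 44; ≤4: 1 1 2 3 5 6 9 11 15 18 23 27 34 39 47 54 64 72 84 94 108; ≤5: 1 1 2 3 5 7 10 13 18 23 30 37 47 57 70 84 101 119 141 164 192; ≤6: 1 1 2 3 5 7 11 14 20 26 35 44 58 71 90 110 136 163 199 235 282; ≤7: 1 1 2 3 5 7 11 15 21 28 38 49 65 82 105 131 164 201 248 300 364; ≤8: 1 1 2 3 5 7 11 15 22 29 40 52 70 89 116 146 186 230 288 352 434; ≤9: 1 1 2 3 5 7 11 15 22 30 41 54 73 94 123 157 201 252 318 393 488; ≤10: 1 1 2 3 5 7 11 15 22 30 42 55 75 97 128 164 212 267 340 423 530; ≤11: 1 1 2 3 5 7 11 15 22 30 42 56 76 99 131 169 219 278 355 445 560; ≤12: 1 1 2 3 5 7 11 15 22 30 42 56 77 100 133 172 224 285 366 460 582. r_12(20) = 582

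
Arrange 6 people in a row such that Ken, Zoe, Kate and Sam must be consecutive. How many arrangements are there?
Treat the 4 as one block: (6-4+1)! × 4! = 6 × 24 = 144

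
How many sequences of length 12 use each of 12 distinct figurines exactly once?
12! = 479001600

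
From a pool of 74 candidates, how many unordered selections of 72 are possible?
C(74,72) = 74!/(72!×2!) = 2701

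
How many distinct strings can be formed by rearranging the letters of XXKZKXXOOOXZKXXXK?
17! / (4! × 3! × 8! × 2!) = 30630600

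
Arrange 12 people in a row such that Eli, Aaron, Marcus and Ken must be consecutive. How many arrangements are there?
Treat the 4 as one block: (12-4+1)! × 4! = 362880 × 24 = 8709120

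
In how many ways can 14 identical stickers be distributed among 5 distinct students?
C(14+5-1, 5-1) = C(18, 4) = 3060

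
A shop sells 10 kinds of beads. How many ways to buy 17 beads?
C(17+10-1, 10-1) = C(26, 9) = 3124550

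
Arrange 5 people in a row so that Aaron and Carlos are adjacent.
Treat as block: (5-1)! × 2! = 24 × 2 = 48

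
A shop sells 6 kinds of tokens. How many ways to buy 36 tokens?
C(36+6-1, 6-1) = C(41, 5) = 749398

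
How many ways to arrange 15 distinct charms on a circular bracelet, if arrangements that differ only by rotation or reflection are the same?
(15-1)!/2 = 87178291200/2 = 43589145600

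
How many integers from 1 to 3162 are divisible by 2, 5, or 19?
⌊3162/2⌋+⌊3162/5⌋+⌊3162/19⌋ - ⌊3162/10⌋-⌊3162/38⌋-⌊3162/95⌋ + ⌊3162/190⌋ = 1581+632+166 - 316-83-33 + 16 = 1963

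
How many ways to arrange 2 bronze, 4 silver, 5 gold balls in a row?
11! / (2! × 4! × 5!) = 6930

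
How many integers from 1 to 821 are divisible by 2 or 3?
⌊821/2⌋ + ⌊821/3⌋ - ⌊821/6⌋ = 410 + 273 - 136 = 547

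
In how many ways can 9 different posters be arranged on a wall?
9! = 362880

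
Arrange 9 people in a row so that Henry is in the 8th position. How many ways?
Fix one position: (9-1)! = 40320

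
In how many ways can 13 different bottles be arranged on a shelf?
13! = 6227020800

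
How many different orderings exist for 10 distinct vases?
10! = 3628800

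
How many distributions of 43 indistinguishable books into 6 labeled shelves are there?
C(43+6-1, 6-1) = C(48, 5) = 1712304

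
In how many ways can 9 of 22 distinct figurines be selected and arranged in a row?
P(22,9) = 22!/(22-9)! = 180503769600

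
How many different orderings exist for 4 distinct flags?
4! = 24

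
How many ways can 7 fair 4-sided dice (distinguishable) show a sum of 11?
Coefficient of x^11 in (x + x² + ... + x^4)^7. By inclusion-exclusion on dice exceeding 4: Σ_j (-1)^j C(7,j)·C(11-1-4j, 6) = C(7,0)·C(10,6) - C(7,1)·C(6,6) = 1·210 - 7·1 = 203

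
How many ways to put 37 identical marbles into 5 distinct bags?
C(37+5-1, 5-1) = C(41, 4) = 101270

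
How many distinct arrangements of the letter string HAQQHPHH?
8! / (2! × 1! × 4! × 1!) = 840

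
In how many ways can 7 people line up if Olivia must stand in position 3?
Fix one position: (7-1)! = 720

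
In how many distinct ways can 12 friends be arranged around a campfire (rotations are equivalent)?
Circular: fix one position, arrange the rest. (12-1)! = 39916800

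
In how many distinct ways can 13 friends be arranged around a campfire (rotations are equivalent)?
Circular: fix one position, arrange the rest. (13-1)! = 479001600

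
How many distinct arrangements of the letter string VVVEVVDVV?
9! / (1! × 1! × 7!) = 72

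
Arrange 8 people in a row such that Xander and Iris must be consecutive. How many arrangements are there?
Treat the 2 as one block: (8-2+1)! × 2! = 5040 × 2 = 10080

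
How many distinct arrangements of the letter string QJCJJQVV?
8! / (2! × 2! × 3! × 1!) = 1680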